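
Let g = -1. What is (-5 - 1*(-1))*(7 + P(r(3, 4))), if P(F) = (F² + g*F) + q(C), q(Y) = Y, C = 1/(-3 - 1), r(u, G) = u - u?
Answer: -27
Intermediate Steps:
r(u, G) = 0
C = -¼ (C = 1/(-4) = -¼ ≈ -0.25000)
P(F) = -¼ + F² - F (P(F) = (F² - F) - ¼ = -¼ + F² - F)
(-5 - 1*(-1))*(7 + P(r(3, 4))) = (-5 - 1*(-1))*(7 + (-¼ + 0² - 1*0)) = (-5 + 1)*(7 + (-¼ + 0 + 0)) = -4*(7 - ¼) = -4*27/4 = -27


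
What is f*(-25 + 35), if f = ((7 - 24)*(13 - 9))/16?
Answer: -85/2 ≈ -42.500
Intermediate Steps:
f = -17/4 (f = -17*4*(1/16) = -68*1/16 = -17/4 ≈ -4.2500)
f*(-25 + 35) = -17*(-25 + 35)/4 = -17/4*10 = -85/2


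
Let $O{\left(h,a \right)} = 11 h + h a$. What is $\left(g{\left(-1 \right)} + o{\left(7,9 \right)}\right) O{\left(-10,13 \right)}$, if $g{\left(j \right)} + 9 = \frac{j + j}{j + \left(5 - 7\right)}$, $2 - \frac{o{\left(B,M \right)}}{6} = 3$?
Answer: $3440$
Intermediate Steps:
$o{\left(B,M \right)} = -6$ ($o{\left(B,M \right)} = 12 - 18 = -6$)
$O{\left(h,a \right)} = 11 h + a h$
$g{\left(j \right)} = -9 + \frac{2 j}{-2 + j}$ ($g{\left(j \right)} = -9 + \frac{j + j}{j + \left(5 - 7\right)} = -9 + \frac{2 j}{j + \left(5 - 7\right)} = -9 + \frac{2 j}{j - 2} = -9 + \frac{2 j}{-2 + j}$)
$\left(g{\left(-1 \right)} + o{\left(7,9 \right)}\right) O{\left(-10,13 \right)} = \left(\frac{18 - -7}{-2 - 1} - 6\right) \left(- 10 \left(11 + 13\right)\right) = \left(\frac{18 + 7}{-3} - 6\right) \left(\left(-10\right) 24\right) = \left(\left(- \frac{1}{3}\right) 25 - 6\right) \left(-240\right) = \left(- \frac{25}{3} - 6\right) \left(-240\right) = \left(- \frac{43}{3}\right) \left(-240\right) = 3440$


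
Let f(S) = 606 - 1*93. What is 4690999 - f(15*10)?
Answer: 4690486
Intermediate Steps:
f(S) = 513 (f(S) = 606 - 93 = 513)
4690999 - f(15*10) = 4690999 - 1*513 = 4690999 - 513 = 4690486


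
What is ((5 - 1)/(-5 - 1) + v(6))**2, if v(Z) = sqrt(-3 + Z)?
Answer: 31/9 - 4*sqrt(3)/3 ≈ 1.1350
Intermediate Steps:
((5 - 1)/(-5 - 1) + v(6))**2 = ((5 - 1)/(-5 - 1) + sqrt(-3 + 6))**2 = (4/(-6) + sqrt(3))**2 = (4*(-1/6) + sqrt(3))**2 = (-2/3 + sqrt(3))**2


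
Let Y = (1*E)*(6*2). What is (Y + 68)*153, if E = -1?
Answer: 8568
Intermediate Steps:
Y = -12 (Y = (1*(-1))*(6*2) = -1*12 = -12)
(Y + 68)*153 = (-12 + 68)*153 = 56*153 = 8568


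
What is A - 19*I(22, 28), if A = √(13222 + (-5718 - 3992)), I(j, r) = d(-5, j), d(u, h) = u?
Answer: 95 + 2*√878 ≈ 154.26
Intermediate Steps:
I(j, r) = -5
A = 2*√878 (A = √(13222 - 9710) = √3512 = 2*√878 ≈ 59.262)
A - 19*I(22, 28) = 2*√878 - 19*(-5) = 2*√878 - 1*(-95) = 2*√878 + 95 = 95 + 2*√878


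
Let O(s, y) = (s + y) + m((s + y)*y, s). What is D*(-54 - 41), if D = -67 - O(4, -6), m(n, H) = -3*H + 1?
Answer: 5130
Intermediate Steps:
m(n, H) = 1 - 3*H
O(s, y) = 1 + y - 2*s (O(s, y) = (s + y) + (1 - 3*s) = 1 + y - 2*s)
D = -54 (D = -67 - (1 - 6 - 2*4) = -67 - (1 - 6 - 8) = -67 - 1*(-13) = -67 + 13 = -54)
D*(-54 - 41) = -54*(-54 - 41) = -54*(-95) = 5130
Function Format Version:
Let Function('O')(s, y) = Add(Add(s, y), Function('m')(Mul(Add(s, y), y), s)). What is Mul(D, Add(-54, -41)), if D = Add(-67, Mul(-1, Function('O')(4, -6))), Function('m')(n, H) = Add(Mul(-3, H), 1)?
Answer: 5130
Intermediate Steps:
Function('m')(n, H) = Add(1, Mul(-3, H))
Function('O')(s, y) = Add(1, y, Mul(-2, s)) (Function('O')(s, y) = Add(Add(s, y), Add(1, Mul(-3, s))) = Add(1, y, Mul(-2, s)))
D = -54 (D = Add(-67, Mul(-1, Add(1, -6, Mul(-2, 4)))) = Add(-67, Mul(-1, Add(1, -6, -8))) = Add(-67, Mul(-1, -13)) = Add(-67, 13) = -54)
Mul(D, Add(-54, -41)) = Mul(-54, Add(-54, -41)) = Mul(-54, -95) = 5130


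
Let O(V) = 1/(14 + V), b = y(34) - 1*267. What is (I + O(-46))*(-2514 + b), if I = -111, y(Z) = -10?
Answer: 9916423/32 ≈ 3.0989e+5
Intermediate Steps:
b = -277 (b = -10 - 1*267 = -10 - 267 = -277)
(I + O(-46))*(-2514 + b) = (-111 + 1/(14 - 46))*(-2514 - 277) = (-111 + 1/(-32))*(-2791) = (-111 - 1/32)*(-2791) = -3553/32*(-2791) = 9916423/32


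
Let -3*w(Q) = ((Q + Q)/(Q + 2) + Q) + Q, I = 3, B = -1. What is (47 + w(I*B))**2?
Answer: 2209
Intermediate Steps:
w(Q) = -2*Q/3 - 2*Q/(3*(2 + Q)) (w(Q) = -(((Q + Q)/(Q + 2) + Q) + Q)/3 = -(((2*Q)/(2 + Q) + Q) + Q)/3 = -((2*Q/(2 + Q) + Q) + Q)/3 = -((Q + 2*Q/(2 + Q)) + Q)/3 = -(2*Q + 2*Q/(2 + Q))/3 = -2*Q/3 - 2*Q/(3*(2 + Q)))
(47 + w(I*B))**2 = (47 - 2*3*(-1)*(3 + 3*(-1))/(6 + 3*(3*(-1))))**2 = (47 - 2*(-3)*(3 - 3)/(6 + 3*(-3)))**2 = (47 - 2*(-3)*0/(6 - 9))**2 = (47 - 2*(-3)*0/(-3))**2 = (47 - 2*(-3)*(-1/3)*0)**2 = (47 + 0)**2 = 47**2 = 2209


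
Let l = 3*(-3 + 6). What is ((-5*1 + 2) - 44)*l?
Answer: -423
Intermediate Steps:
l = 9 (l = 3*3 = 9)
((-5*1 + 2) - 44)*l = ((-5*1 + 2) - 44)*9 = ((-5 + 2) - 44)*9 = (-3 - 44)*9 = -47*9 = -423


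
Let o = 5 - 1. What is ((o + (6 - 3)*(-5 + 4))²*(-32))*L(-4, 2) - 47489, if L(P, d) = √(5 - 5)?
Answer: -47489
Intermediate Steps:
L(P, d) = 0 (L(P, d) = √0 = 0)
o = 4
((o + (6 - 3)*(-5 + 4))²*(-32))*L(-4, 2) - 47489 = ((4 + (6 - 3)*(-5 + 4))²*(-32))*0 - 47489 = ((4 + 3*(-1))²*(-32))*0 - 47489 = ((4 - 3)²*(-32))*0 - 47489 = (1²*(-32))*0 - 47489 = (1*(-32))*0 - 47489 = -32*0 - 47489 = 0 - 47489 = -47489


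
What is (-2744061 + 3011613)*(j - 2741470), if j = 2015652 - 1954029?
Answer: -716998424544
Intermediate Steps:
j = 61623
(-2744061 + 3011613)*(j - 2741470) = (-2744061 + 3011613)*(61623 - 2741470) = 267552*(-2679847) = -716998424544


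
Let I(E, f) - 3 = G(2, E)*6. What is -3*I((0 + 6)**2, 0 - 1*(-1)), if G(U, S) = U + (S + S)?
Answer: -1341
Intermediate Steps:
G(U, S) = U + 2*S
I(E, f) = 15 + 12*E (I(E, f) = 3 + (2 + 2*E)*6 = 3 + (12 + 12*E) = 15 + 12*E)
-3*I((0 + 6)**2, 0 - 1*(-1)) = -3*(15 + 12*(0 + 6)**2) = -3*(15 + 12*6**2) = -3*(15 + 12*36) = -3*(15 + 432) = -3*447 = -1341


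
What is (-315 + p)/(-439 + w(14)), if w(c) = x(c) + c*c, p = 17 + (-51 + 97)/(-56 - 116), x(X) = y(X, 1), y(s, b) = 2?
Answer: 25651/20726 ≈ 1.2376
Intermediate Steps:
x(X) = 2
p = 1439/86 (p = 17 + 46/(-172) = 17 + 46*(-1/172) = 17 - 23/86 = 1439/86 ≈ 16.733)
w(c) = 2 + c² (w(c) = 2 + c*c = 2 + c²)
(-315 + p)/(-439 + w(14)) = (-315 + 1439/86)/(-439 + (2 + 14²)) = -25651/(86*(-439 + (2 + 196))) = -25651/(86*(-439 + 198)) = -25651/86/(-241) = -25651/86*(-1/241) = 25651/20726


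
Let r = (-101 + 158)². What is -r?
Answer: -3249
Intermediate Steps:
r = 3249 (r = 57² = 3249)
-r = -1*3249 = -3249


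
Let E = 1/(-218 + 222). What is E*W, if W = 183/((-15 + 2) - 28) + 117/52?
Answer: -363/656 ≈ -0.55335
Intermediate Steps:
E = ¼ (E = 1/4 = ¼ ≈ 0.25000)
W = -363/164 (W = 183/(-13 - 28) + 117*(1/52) = 183/(-41) + 9/4 = 183*(-1/41) + 9/4 = -183/41 + 9/4 = -363/164 ≈ -2.2134)
E*W = (¼)*(-363/164) = -363/656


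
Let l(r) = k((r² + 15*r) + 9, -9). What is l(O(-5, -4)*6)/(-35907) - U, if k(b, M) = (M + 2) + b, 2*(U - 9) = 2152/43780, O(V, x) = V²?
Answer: -3817588658/393002115 ≈ -9.7139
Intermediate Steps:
U = 98774/10945 (U = 9 + (2152/43780)/2 = 9 + (2152*(1/43780))/2 = 9 + (½)*(538/10945) = 9 + 269/10945 = 98774/10945 ≈ 9.0246)
k(b, M) = 2 + M + b (k(b, M) = (2 + M) + b = 2 + M + b)
l(r) = 2 + r² + 15*r (l(r) = 2 - 9 + ((r² + 15*r) + 9) = 2 - 9 + (9 + r² + 15*r) = 2 + r² + 15*r)
l(O(-5, -4)*6)/(-35907) - U = (2 + ((-5)²*6)² + 15*((-5)²*6))/(-35907) - 1*98774/10945 = (2 + (25*6)² + 15*(25*6))*(-1/35907) - 98774/10945 = (2 + 150² + 15*150)*(-1/35907) - 98774/10945 = (2 + 22500 + 2250)*(-1/35907) - 98774/10945 = 24752*(-1/35907) - 98774/10945 = -24752/35907 - 98774/10945 = -3817588658/393002115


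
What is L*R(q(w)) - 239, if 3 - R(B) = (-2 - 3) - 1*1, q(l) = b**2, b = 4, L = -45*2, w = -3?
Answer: -1049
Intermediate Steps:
L = -90
q(l) = 16 (q(l) = 4**2 = 16)
R(B) = 9 (R(B) = 3 - ((-2 - 3) - 1*1) = 3 - (-5 - 1) = 3 - 1*(-6) = 3 + 6 = 9)
L*R(q(w)) - 239 = -90*9 - 239 = -810 - 239 = -1049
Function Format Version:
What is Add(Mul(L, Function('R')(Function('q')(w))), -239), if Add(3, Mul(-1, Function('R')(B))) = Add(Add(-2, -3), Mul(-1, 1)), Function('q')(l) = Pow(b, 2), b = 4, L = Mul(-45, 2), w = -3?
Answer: -1049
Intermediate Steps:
L = -90
Function('q')(l) = 16 (Function('q')(l) = Pow(4, 2) = 16)
Function('R')(B) = 9 (Function('R')(B) = Add(3, Mul(-1, Add(Add(-2, -3), Mul(-1, 1)))) = Add(3, Mul(-1, Add(-5, -1))) = Add(3, Mul(-1, -6)) = Add(3, 6) = 9)
Add(Mul(L, Function('R')(Function('q')(w))), -239) = Add(Mul(-90, 9), -239) = Add(-810, -239) = -1049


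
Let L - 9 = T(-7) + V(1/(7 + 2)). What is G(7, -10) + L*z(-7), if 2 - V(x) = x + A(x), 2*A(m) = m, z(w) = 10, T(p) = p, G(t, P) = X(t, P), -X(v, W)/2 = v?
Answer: 73/3 ≈ 24.333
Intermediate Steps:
X(v, W) = -2*v
G(t, P) = -2*t
A(m) = m/2
V(x) = 2 - 3*x/2 (V(x) = 2 - (x + x/2) = 2 - 3*x/2)
L = 23/6 (L = 9 + (-7 + (2 - 3/(2*(7 + 2)))) = 9 + (-7 + (2 - 3/2/9)) = 9 + (-7 + (2 - 3/2*1/9)) = 9 + (-7 + (2 - 1/6)) = 9 + (-7 + 11/6) = 9 - 31/6 = 23/6 ≈ 3.8333)
G(7, -10) + L*z(-7) = -2*7 + (23/6)*10 = -14 + 115/3 = 73/3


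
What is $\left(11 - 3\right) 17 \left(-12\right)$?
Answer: $-1632$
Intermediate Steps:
$\left(11 - 3\right) 17 \left(-12\right) = 8 \cdot 17 \left(-12\right) = 136 \left(-12\right) = -1632$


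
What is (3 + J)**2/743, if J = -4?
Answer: 1/743 ≈ 0.0013459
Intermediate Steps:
(3 + J)**2/743 = (3 - 4)**2/743 = (-1)**2*(1/743) = 1*(1/743) = 1/743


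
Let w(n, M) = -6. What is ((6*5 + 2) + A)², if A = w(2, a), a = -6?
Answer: 676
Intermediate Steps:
A = -6
((6*5 + 2) + A)² = ((6*5 + 2) - 6)² = ((30 + 2) - 6)² = (32 - 6)² = 26² = 676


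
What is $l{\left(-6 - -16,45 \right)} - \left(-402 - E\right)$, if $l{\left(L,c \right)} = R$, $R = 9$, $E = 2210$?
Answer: $2621$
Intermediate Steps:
$l{\left(L,c \right)} = 9$
$l{\left(-6 - -16,45 \right)} - \left(-402 - E\right) = 9 - \left(-402 - 2210\right) = 9 - -2612 = 9 + 2612 = 2621$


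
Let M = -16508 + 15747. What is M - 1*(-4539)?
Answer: 3778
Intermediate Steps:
M = -761
M - 1*(-4539) = -761 - 1*(-4539) = -761 + 4539 = 3778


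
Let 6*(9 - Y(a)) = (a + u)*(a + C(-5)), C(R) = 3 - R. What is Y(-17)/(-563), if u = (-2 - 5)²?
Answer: -57/563 ≈ -0.10124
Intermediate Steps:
u = 49 (u = (-7)² = 49)
Y(a) = 9 - (8 + a)*(49 + a)/6 (Y(a) = 9 - (a + 49)*(a + (3 - 1*(-5)))/6 = 9 - (49 + a)*(a + (3 + 5))/6 = 9 - (49 + a)*(a + 8)/6 = 9 - (49 + a)*(8 + a)/6 = 9 - (8 + a)*(49 + a)/6)
Y(-17)/(-563) = (-169/3 - 19/2*(-17) - ⅙*(-17)²)/(-563) = (-169/3 + 323/2 - ⅙*289)*(-1/563) = (-169/3 + 323/2 - 289/6)*(-1/563) = 57*(-1/563) = -57/563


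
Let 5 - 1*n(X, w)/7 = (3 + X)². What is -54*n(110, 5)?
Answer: 4824792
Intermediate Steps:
n(X, w) = 35 - 7*(3 + X)²
-54*n(110, 5) = -54*(35 - 7*(3 + 110)²) = -54*(35 - 7*113²) = -54*(35 - 7*12769) = -54*(35 - 89383) = -54*(-89348) = 4824792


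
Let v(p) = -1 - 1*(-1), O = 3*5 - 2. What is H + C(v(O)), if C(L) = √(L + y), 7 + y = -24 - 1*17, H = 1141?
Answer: 1141 + 4*I*√3 ≈ 1141.0 + 6.9282*I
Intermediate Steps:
O = 13 (O = 15 - 2 = 13)
y = -48 (y = -7 + (-24 - 1*17) = -7 + (-24 - 17) = -7 - 41 = -48)
v(p) = 0 (v(p) = -1 + 1 = 0)
C(L) = √(-48 + L) (C(L) = √(L - 48) = √(-48 + L))
H + C(v(O)) = 1141 + √(-48 + 0) = 1141 + √(-48) = 1141 + 4*I*√3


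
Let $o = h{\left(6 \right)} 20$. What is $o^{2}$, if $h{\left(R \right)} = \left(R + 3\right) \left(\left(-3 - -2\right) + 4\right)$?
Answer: $291600$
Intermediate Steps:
$h{\left(R \right)} = 9 + 3 R$ ($h{\left(R \right)} = \left(3 + R\right) \left(\left(-3 + 2\right) + 4\right) = \left(3 + R\right) \left(-1 + 4\right) = \left(3 + R\right) 3 = 9 + 3 R$)
$o = 540$ ($o = \left(9 + 3 \cdot 6\right) 20 = \left(9 + 18\right) 20 = 27 \cdot 20 = 540$)
$o^{2} = 540^{2} = 291600$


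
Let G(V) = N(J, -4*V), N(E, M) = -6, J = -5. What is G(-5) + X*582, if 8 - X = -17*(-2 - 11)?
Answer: -123972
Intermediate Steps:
G(V) = -6
X = -213 (X = 8 - (-17)*(-2 - 11) = 8 - (-17)*(-13) = 8 - 1*221 = 8 - 221 = -213)
G(-5) + X*582 = -6 - 213*582 = -6 - 123966 = -123972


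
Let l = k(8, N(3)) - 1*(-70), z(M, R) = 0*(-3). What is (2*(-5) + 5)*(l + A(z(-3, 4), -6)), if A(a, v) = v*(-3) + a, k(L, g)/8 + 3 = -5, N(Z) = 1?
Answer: -120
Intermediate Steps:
k(L, g) = -64 (k(L, g) = -24 + 8*(-5) = -24 - 40 = -64)
z(M, R) = 0
A(a, v) = a - 3*v (A(a, v) = -3*v + a = a - 3*v)
l = 6 (l = -64 - 1*(-70) = -64 + 70 = 6)
(2*(-5) + 5)*(l + A(z(-3, 4), -6)) = (2*(-5) + 5)*(6 + (0 - 3*(-6))) = (-10 + 5)*(6 + (0 + 18)) = -5*(6 + 18) = -5*24 = -120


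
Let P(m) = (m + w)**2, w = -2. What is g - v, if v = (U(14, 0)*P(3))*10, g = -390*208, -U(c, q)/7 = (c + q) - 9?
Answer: -80770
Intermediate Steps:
U(c, q) = 63 - 7*c - 7*q (U(c, q) = -7*((c + q) - 9) = -7*(-9 + c + q) = 63 - 7*c - 7*q)
g = -81120
P(m) = (-2 + m)**2 (P(m) = (m - 2)**2 = (-2 + m)**2)
v = -350 (v = ((63 - 7*14 - 7*0)*(-2 + 3)**2)*10 = ((63 - 98 + 0)*1**2)*10 = -35*1*10 = -35*10 = -350)
g - v = -81120 - 1*(-350) = -81120 + 350 = -80770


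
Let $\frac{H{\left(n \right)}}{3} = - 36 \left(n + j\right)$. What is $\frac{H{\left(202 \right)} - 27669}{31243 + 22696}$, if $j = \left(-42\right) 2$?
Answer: $- \frac{40413}{53939} \approx -0.74924$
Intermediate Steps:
$j = -84$
$H{\left(n \right)} = 9072 - 108 n$ ($H{\left(n \right)} = 3 \left(- 36 \left(n - 84\right)\right) = 3 \left(- 36 \left(-84 + n\right)\right) = 3 \left(3024 - 36 n\right) = 9072 - 108 n$)
$\frac{H{\left(202 \right)} - 27669}{31243 + 22696} = \frac{\left(9072 - 21816\right) - 27669}{31243 + 22696} = \frac{\left(9072 - 21816\right) - 27669}{53939} = \left(-12744 - 27669\right) \frac{1}{53939} = \left(-40413\right) \frac{1}{53939} = - \frac{40413}{53939}$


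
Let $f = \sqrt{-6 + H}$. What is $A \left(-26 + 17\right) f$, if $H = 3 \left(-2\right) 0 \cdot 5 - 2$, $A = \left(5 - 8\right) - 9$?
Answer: $216 i \sqrt{2} \approx 305.47 i$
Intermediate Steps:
$A = -12$ ($A = -3 - 9 = -12$)
$H = -2$ ($H = 3 \cdot 0 \cdot 5 - 2 = 3 \cdot 0 - 2 = 0 - 2 = -2$)
$f = 2 i \sqrt{2}$ ($f = \sqrt{-6 - 2} = \sqrt{-8} = 2 i \sqrt{2} \approx 2.8284 i$)
$A \left(-26 + 17\right) f = - 12 \left(-26 + 17\right) 2 i \sqrt{2} = \left(-12\right) \left(-9\right) 2 i \sqrt{2} = 108 \cdot 2 i \sqrt{2} = 216 i \sqrt{2}$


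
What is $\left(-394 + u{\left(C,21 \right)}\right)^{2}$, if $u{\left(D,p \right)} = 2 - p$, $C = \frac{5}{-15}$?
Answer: $170569$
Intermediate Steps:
$C = - \frac{1}{3}$ ($C = 5 \left(- \frac{1}{15}\right) = - \frac{1}{3} \approx -0.33333$)
$\left(-394 + u{\left(C,21 \right)}\right)^{2} = \left(-394 + \left(2 - 21\right)\right)^{2} = \left(-394 - 19\right)^{2} = \left(-413\right)^{2} = 170569$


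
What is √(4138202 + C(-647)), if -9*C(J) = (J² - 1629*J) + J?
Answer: √35771893/3 ≈ 1993.7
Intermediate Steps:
C(J) = -J²/9 + 1628*J/9 (C(J) = -((J² - 1629*J) + J)/9 = -(J² - 1628*J)/9 = -J²/9 + 1628*J/9)
√(4138202 + C(-647)) = √(4138202 + (⅑)*(-647)*(1628 - 1*(-647))) = √(4138202 + (⅑)*(-647)*(1628 + 647)) = √(4138202 + (⅑)*(-647)*2275) = √(4138202 - 1471925/9) = √(35771893/9) = √35771893/3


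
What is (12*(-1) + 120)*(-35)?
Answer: -3780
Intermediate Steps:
(12*(-1) + 120)*(-35) = (-12 + 120)*(-35) = 108*(-35) = -3780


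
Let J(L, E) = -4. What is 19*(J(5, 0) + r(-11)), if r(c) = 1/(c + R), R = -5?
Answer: -1235/16 ≈ -77.188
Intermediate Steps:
r(c) = 1/(-5 + c) (r(c) = 1/(c - 5) = 1/(-5 + c))
19*(J(5, 0) + r(-11)) = 19*(-4 + 1/(-5 - 11)) = 19*(-4 + 1/(-16)) = 19*(-4 - 1/16) = 19*(-65/16) = -1235/16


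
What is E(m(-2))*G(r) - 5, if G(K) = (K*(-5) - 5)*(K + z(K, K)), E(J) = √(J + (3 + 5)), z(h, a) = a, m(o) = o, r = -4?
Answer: -5 - 120*√6 ≈ -298.94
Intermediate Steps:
E(J) = √(8 + J) (E(J) = √(J + 8) = √(8 + J))
G(K) = 2*K*(-5 - 5*K) (G(K) = (K*(-5) - 5)*(K + K) = (-5*K - 5)*(2*K) = (-5 - 5*K)*(2*K) = 2*K*(-5 - 5*K))
E(m(-2))*G(r) - 5 = √(8 - 2)*(10*(-4)*(-1 - 1*(-4))) - 5 = √6*(10*(-4)*(-1 + 4)) - 5 = √6*(10*(-4)*3) - 5 = √6*(-120) - 5 = -120*√6 - 5 = -5 - 120*√6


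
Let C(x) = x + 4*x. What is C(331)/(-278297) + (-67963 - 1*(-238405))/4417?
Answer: 47426187139/1229237849 ≈ 38.582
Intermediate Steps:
C(x) = 5*x
C(331)/(-278297) + (-67963 - 1*(-238405))/4417 = (5*331)/(-278297) + (-67963 - 1*(-238405))/4417 = 1655*(-1/278297) + (-67963 + 238405)*(1/4417) = -1655/278297 + 170442*(1/4417) = -1655/278297 + 170442/4417 = 47426187139/1229237849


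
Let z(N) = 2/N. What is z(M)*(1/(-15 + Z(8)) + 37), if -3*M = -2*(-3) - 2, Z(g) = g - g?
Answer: -277/5 ≈ -55.400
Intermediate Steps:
Z(g) = 0
M = -4/3 (M = -(-2*(-3) - 2)/3 = -(6 - 2)/3 = -1/3*4 = -4/3 ≈ -1.3333)
z(M)*(1/(-15 + Z(8)) + 37) = (2/(-4/3))*(1/(-15 + 0) + 37) = (2*(-3/4))*(1/(-15) + 37) = -3*(-1/15 + 37)/2 = -3/2*554/15 = -277/5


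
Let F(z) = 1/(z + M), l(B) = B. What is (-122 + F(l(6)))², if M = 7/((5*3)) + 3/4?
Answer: 2784250756/187489 ≈ 14850.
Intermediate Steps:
M = 73/60 (M = 7/15 + 3*(¼) = 7*(1/15) + ¾ = 7/15 + ¾ = 73/60 ≈ 1.2167)
F(z) = 1/(73/60 + z) (F(z) = 1/(z + 73/60) = 1/(73/60 + z))
(-122 + F(l(6)))² = (-122 + 60/(73 + 60*6))² = (-122 + 60/(73 + 360))² = (-122 + 60/433)² = (-52766/433)² = 2784250756/187489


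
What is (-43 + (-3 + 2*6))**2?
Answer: 1156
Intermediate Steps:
(-43 + (-3 + 2*6))**2 = (-43 + (-3 + 12))**2 = (-43 + 9)**2 = (-34)**2 = 1156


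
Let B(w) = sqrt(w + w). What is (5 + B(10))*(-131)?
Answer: -655 - 262*sqrt(5) ≈ -1240.8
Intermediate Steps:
B(w) = sqrt(2)*sqrt(w) (B(w) = sqrt(2*w) = sqrt(2)*sqrt(w))
(5 + B(10))*(-131) = (5 + sqrt(2)*sqrt(10))*(-131) = (5 + 2*sqrt(5))*(-131) = -655 - 262*sqrt(5)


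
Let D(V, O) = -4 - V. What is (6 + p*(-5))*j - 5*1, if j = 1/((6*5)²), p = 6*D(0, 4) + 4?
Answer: -2197/450 ≈ -4.8822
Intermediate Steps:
p = -20 (p = 6*(-4 - 1*0) + 4 = 6*(-4 + 0) + 4 = 6*(-4) + 4 = -24 + 4 = -20)
j = 1/900 (j = 1/(30²) = 1/900 ≈ 0.0011111)
(6 + p*(-5))*j - 5*1 = (6 - 20*(-5))*(1/900) - 5*1 = (6 + 100)*(1/900) - 5 = 106*(1/900) - 5 = 53/450 - 5 = -2197/450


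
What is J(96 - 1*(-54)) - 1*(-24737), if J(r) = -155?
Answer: 24582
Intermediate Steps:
J(96 - 1*(-54)) - 1*(-24737) = -155 - 1*(-24737) = -155 + 24737 = 24582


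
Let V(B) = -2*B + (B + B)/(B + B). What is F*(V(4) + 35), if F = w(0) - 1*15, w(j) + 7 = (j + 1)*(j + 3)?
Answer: -532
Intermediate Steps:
w(j) = -7 + (1 + j)*(3 + j) (w(j) = -7 + (j + 1)*(j + 3) = -7 + (1 + j)*(3 + j))
F = -19 (F = (-4 + 0**2 + 4*0) - 1*15 = (-4 + 0 + 0) - 15 = -4 - 15 = -19)
V(B) = 1 - 2*B (V(B) = -2*B + (2*B)/((2*B)) = -2*B + (2*B)*(1/(2*B)) = -2*B + 1 = 1 - 2*B)
F*(V(4) + 35) = -19*((1 - 2*4) + 35) = -19*((1 - 8) + 35) = -19*(-7 + 35) = -19*28 = -532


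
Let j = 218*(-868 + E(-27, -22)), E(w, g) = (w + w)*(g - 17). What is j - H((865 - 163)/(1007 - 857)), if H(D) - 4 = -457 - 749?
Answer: 271086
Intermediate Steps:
E(w, g) = 2*w*(-17 + g) (E(w, g) = (2*w)*(-17 + g) = 2*w*(-17 + g))
j = 269884 (j = 218*(-868 + 2*(-27)*(-17 - 22)) = 218*(-868 + 2*(-27)*(-39)) = 218*(-868 + 2106) = 218*1238 = 269884)
H(D) = -1202 (H(D) = 4 + (-457 - 749) = 4 - 1206 = -1202)
j - H((865 - 163)/(1007 - 857)) = 269884 - 1*(-1202) = 269884 + 1202 = 271086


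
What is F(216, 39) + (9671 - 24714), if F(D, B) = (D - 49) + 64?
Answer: -14812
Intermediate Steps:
F(D, B) = 15 + D (F(D, B) = (-49 + D) + 64 = 15 + D)
F(216, 39) + (9671 - 24714) = (15 + 216) + (9671 - 24714) = 231 - 15043 = -14812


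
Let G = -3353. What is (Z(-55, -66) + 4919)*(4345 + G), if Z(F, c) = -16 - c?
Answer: 4929248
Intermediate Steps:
(Z(-55, -66) + 4919)*(4345 + G) = ((-16 - 1*(-66)) + 4919)*(4345 - 3353) = ((-16 + 66) + 4919)*992 = (50 + 4919)*992 = 4969*992 = 4929248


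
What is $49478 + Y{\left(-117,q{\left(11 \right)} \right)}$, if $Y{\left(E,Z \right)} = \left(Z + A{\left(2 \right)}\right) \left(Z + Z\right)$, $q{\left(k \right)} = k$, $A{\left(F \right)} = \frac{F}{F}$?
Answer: $49742$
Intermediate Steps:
$A{\left(F \right)} = 1$
$Y{\left(E,Z \right)} = 2 Z \left(1 + Z\right)$ ($Y{\left(E,Z \right)} = \left(Z + 1\right) \left(Z + Z\right) = \left(1 + Z\right) 2 Z = 2 Z \left(1 + Z\right)$)
$49478 + Y{\left(-117,q{\left(11 \right)} \right)} = 49478 + 2 \cdot 11 \left(1 + 11\right) = 49478 + 2 \cdot 11 \cdot 12 = 49478 + 264 = 49742$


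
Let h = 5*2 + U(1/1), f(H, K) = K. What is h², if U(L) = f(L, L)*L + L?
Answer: 144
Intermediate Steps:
U(L) = L + L² (U(L) = L*L + L = L² + L = L + L²)
h = 12 (h = 5*2 + (1 + 1/1)/1 = 10 + 1*(1 + 1) = 10 + 1*2 = 10 + 2 = 12)
h² = 12² = 144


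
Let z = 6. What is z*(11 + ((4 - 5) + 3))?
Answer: 78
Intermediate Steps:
z*(11 + ((4 - 5) + 3)) = 6*(11 + ((4 - 5) + 3)) = 6*(11 + (-1 + 3)) = 6*(11 + 2) = 6*13 = 78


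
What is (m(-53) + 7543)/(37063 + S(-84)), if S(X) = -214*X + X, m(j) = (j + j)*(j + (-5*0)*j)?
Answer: 13161/54955 ≈ 0.23949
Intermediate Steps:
m(j) = 2*j² (m(j) = (2*j)*(j + 0*j) = (2*j)*(j + 0) = (2*j)*j = 2*j²)
S(X) = -213*X
(m(-53) + 7543)/(37063 + S(-84)) = (2*(-53)² + 7543)/(37063 - 213*(-84)) = (2*2809 + 7543)/(37063 + 17892) = (5618 + 7543)/54955 = 13161*(1/54955) = 13161/54955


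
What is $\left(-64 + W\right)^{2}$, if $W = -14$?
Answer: $6084$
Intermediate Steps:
$\left(-64 + W\right)^{2} = \left(-64 - 14\right)^{2} = \left(-78\right)^{2} = 6084$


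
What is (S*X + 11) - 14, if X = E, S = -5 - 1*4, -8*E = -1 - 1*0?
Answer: -33/8 ≈ -4.1250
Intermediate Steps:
E = ⅛ (E = -(-1 - 1*0)/8 = -(-1 + 0)/8 = -⅛*(-1) = ⅛ ≈ 0.12500)
S = -9 (S = -5 - 4 = -9)
X = ⅛ ≈ 0.12500
(S*X + 11) - 14 = (-9*⅛ + 11) - 14 = (-9/8 + 11) - 14 = 79/8 - 14 = -33/8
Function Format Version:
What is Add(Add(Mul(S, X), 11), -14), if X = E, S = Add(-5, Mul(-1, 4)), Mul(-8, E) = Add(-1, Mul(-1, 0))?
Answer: Rational(-33, 8) ≈ -4.1250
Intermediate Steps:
E = Rational(1, 8) (E = Mul(Rational(-1, 8), Add(-1, Mul(-1, 0))) = Mul(Rational(-1, 8), Add(-1, 0)) = Mul(Rational(-1, 8), -1) = Rational(1, 8) ≈ 0.12500)
S = -9 (S = Add(-5, -4) = -9)
X = Rational(1, 8) ≈ 0.12500
Add(Add(Mul(S, X), 11), -14) = Add(Add(Mul(-9, Rational(1, 8)), 11), -14) = Add(Add(Rational(-9, 8), 11), -14) = Add(Rational(79, 8), -14) = Rational(-33, 8)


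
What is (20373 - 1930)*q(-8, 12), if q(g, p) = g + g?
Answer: -295088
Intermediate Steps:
q(g, p) = 2*g
(20373 - 1930)*q(-8, 12) = (20373 - 1930)*(2*(-8)) = 18443*(-16) = -295088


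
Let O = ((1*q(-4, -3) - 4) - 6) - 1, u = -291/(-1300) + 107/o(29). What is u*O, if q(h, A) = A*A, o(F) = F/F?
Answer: -139391/650 ≈ -214.45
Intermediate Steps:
o(F) = 1
q(h, A) = A²
u = 139391/1300 (u = -291/(-1300) + 107/1 = -291*(-1/1300) + 107*1 = 291/1300 + 107 = 139391/1300 ≈ 107.22)
O = -2 (O = ((1*(-3)² - 4) - 6) - 1 = ((1*9 - 4) - 6) - 1 = ((9 - 4) - 6) - 1 = (5 - 6) - 1 = -1 - 1 = -2)
u*O = (139391/1300)*(-2) = -139391/650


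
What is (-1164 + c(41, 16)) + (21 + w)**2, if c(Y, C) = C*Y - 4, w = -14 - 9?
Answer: -508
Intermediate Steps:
w = -23
c(Y, C) = -4 + C*Y
(-1164 + c(41, 16)) + (21 + w)**2 = (-1164 + (-4 + 16*41)) + (21 - 23)**2 = (-1164 + (-4 + 656)) + (-2)**2 = (-1164 + 652) + 4 = -512 + 4 = -508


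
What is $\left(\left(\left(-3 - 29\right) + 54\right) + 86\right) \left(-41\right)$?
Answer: $-4428$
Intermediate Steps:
$\left(\left(\left(-3 - 29\right) + 54\right) + 86\right) \left(-41\right) = \left(\left(-32 + 54\right) + 86\right) \left(-41\right) = \left(22 + 86\right) \left(-41\right) = 108 \left(-41\right) = -4428$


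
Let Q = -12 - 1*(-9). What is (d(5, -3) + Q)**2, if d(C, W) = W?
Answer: 36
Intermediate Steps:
Q = -3 (Q = -12 + 9 = -3)
(d(5, -3) + Q)**2 = (-3 - 3)**2 = (-6)**2 = 36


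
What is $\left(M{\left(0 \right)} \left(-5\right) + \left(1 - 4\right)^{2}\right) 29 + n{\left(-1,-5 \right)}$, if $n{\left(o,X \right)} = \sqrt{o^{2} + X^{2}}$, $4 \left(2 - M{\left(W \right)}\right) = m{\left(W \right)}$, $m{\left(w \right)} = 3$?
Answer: $\frac{319}{4} + \sqrt{26} \approx 84.849$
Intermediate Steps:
$M{\left(W \right)} = \frac{5}{4}$ ($M{\left(W \right)} = 2 - \frac{3}{4} = \frac{5}{4}$)
$n{\left(o,X \right)} = \sqrt{X^{2} + o^{2}}$
$\left(M{\left(0 \right)} \left(-5\right) + \left(1 - 4\right)^{2}\right) 29 + n{\left(-1,-5 \right)} = \left(\frac{5}{4} \left(-5\right) + \left(1 - 4\right)^{2}\right) 29 + \sqrt{\left(-5\right)^{2} + \left(-1\right)^{2}} = \left(- \frac{25}{4} + \left(-3\right)^{2}\right) 29 + \sqrt{25 + 1} = \left(- \frac{25}{4} + 9\right) 29 + \sqrt{26} = \frac{11}{4} \cdot 29 + \sqrt{26} = \frac{319}{4} + \sqrt{26}$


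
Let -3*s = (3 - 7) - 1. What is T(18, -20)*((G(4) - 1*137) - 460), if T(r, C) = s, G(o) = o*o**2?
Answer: -2665/3 ≈ -888.33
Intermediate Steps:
G(o) = o**3
s = 5/3 (s = -((3 - 7) - 1)/3 = -(-4 - 1)/3 = -1/3*(-5) = 5/3 ≈ 1.6667)
T(r, C) = 5/3
T(18, -20)*((G(4) - 1*137) - 460) = 5*((4**3 - 1*137) - 460)/3 = 5*((64 - 137) - 460)/3 = 5*(-73 - 460)/3 = (5/3)*(-533) = -2665/3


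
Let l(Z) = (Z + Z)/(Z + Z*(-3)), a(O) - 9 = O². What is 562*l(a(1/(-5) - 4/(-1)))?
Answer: -562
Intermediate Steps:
a(O) = 9 + O²
l(Z) = -1 (l(Z) = (2*Z)/(Z - 3*Z) = (2*Z)/((-2*Z)) = (2*Z)*(-1/(2*Z)) = -1)
562*l(a(1/(-5) - 4/(-1))) = 562*(-1) = -562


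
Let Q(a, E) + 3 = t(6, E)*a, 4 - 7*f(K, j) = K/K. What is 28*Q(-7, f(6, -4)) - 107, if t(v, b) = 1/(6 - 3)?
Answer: -769/3 ≈ -256.33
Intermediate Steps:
f(K, j) = 3/7 (f(K, j) = 4/7 - K/(7*K) = 4/7 - 1/7*1 = 4/7 - 1/7 = 3/7)
t(v, b) = 1/3
Q(a, E) = -3 + a/3
28*Q(-7, f(6, -4)) - 107 = 28*(-3 + (1/3)*(-7)) - 107 = 28*(-3 - 7/3) - 107 = 28*(-16/3) - 107 = -448/3 - 107 = -769/3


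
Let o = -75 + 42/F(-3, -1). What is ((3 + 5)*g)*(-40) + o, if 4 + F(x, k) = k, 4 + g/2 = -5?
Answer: 28383/5 ≈ 5676.6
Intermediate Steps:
g = -18 (g = -8 + 2*(-5) = -8 - 10 = -18)
F(x, k) = -4 + k
o = -417/5 (o = -75 + 42/(-4 - 1) = -75 + 42/(-5) = -75 + 42*(-⅕) = -75 - 42/5 = -417/5 ≈ -83.400)
((3 + 5)*g)*(-40) + o = ((3 + 5)*(-18))*(-40) - 417/5 = (8*(-18))*(-40) - 417/5 = -144*(-40) - 417/5 = 5760 - 417/5 = 28383/5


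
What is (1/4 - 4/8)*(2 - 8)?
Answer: 3/2 ≈ 1.5000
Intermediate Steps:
(1/4 - 4/8)*(2 - 8) = (1*(¼) - 4*⅛)*(-6) = (¼ - ½)*(-6) = -¼*(-6) = 3/2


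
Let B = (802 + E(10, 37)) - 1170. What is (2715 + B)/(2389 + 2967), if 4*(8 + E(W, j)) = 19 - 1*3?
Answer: 2343/5356 ≈ 0.43745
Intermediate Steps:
E(W, j) = -4 (E(W, j) = -8 + (19 - 1*3)/4 = -8 + (19 - 3)/4 = -8 + (1/4)*16 = -8 + 4 = -4)
B = -372 (B = (802 - 4) - 1170 = 798 - 1170 = -372)
(2715 + B)/(2389 + 2967) = (2715 - 372)/(2389 + 2967) = 2343/5356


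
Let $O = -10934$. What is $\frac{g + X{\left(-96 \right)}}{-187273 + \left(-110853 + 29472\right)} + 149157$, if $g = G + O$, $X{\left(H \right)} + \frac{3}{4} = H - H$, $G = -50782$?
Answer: $\frac{160286745579}{1074616} \approx 1.4916 \cdot 10^{5}$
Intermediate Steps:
$X{\left(H \right)} = - \frac{3}{4}$ ($X{\left(H \right)} = - \frac{3}{4} + \left(H - H\right) = - \frac{3}{4} + 0 = - \frac{3}{4}$)
$g = -61716$ ($g = -50782 - 10934 = -61716$)
$\frac{g + X{\left(-96 \right)}}{-187273 + \left(-110853 + 29472\right)} + 149157 = \frac{-61716 - \frac{3}{4}}{-187273 + \left(-110853 + 29472\right)} + 149157 = - \frac{246867}{4 \left(-187273 - 81381\right)} + 149157 = - \frac{246867}{4 \left(-268654\right)} + 149157 = \left(- \frac{246867}{4}\right) \left(- \frac{1}{268654}\right) + 149157 = \frac{246867}{1074616} + 149157 = \frac{160286745579}{1074616}$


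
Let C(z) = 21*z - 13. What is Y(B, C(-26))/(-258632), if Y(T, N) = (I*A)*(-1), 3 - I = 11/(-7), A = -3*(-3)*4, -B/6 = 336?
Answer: 144/226303 ≈ 0.00063631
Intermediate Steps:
B = -2016 (B = -6*336 = -2016)
C(z) = -13 + 21*z
A = 36 (A = 9*4 = 36)
I = 32/7 (I = 3 - 11/(-7) = 3 - 11*(-1)/7 = 3 - 1*(-11/7) = 3 + 11/7 = 32/7 ≈ 4.5714)
Y(T, N) = -1152/7 (Y(T, N) = ((32/7)*36)*(-1) = (1152/7)*(-1) = -1152/7)
Y(B, C(-26))/(-258632) = -1152/7/(-258632) = -1152/7*(-1/258632) = 144/226303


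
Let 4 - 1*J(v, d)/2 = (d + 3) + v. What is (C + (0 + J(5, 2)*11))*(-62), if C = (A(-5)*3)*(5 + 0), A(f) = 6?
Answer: 2604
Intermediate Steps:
J(v, d) = 2 - 2*d - 2*v (J(v, d) = 8 - 2*((d + 3) + v) = 8 - 2*((3 + d) + v) = 8 - 2*(3 + d + v) = 8 + (-6 - 2*d - 2*v) = 2 - 2*d - 2*v)
C = 90 (C = (6*3)*(5 + 0) = 18*5 = 90)
(C + (0 + J(5, 2)*11))*(-62) = (90 + (0 + (2 - 2*2 - 2*5)*11))*(-62) = (90 + (0 + (2 - 4 - 10)*11))*(-62) = (90 + (0 - 12*11))*(-62) = (90 + (0 - 132))*(-62) = (90 - 132)*(-62) = -42*(-62) = 2604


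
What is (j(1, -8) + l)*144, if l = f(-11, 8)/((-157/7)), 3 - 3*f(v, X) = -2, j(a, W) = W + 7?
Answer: -24288/157 ≈ -154.70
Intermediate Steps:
j(a, W) = 7 + W
f(v, X) = 5/3 (f(v, X) = 1 - 1/3*(-2) = 1 + 2/3 = 5/3)
l = -35/471 (l = 5/(3*((-157/7))) = 5/(3*((-157*1/7))) = 5/(3*(-157/7)) = (5/3)*(-7/157) = -35/471 ≈ -0.074310)
(j(1, -8) + l)*144 = ((7 - 8) - 35/471)*144 = (-1 - 35/471)*144 = -506/471*144 = -24288/157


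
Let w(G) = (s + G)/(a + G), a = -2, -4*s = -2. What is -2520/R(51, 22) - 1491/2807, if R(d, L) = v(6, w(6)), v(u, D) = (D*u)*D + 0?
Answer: -10814877/67769 ≈ -159.58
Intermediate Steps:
s = ½ (s = -¼*(-2) = ½ ≈ 0.50000)
w(G) = (½ + G)/(-2 + G)
v(u, D) = u*D² (v(u, D) = u*D² + 0 = u*D²)
R(d, L) = 507/32 (R(d, L) = 6*((½ + 6)/(-2 + 6))² = 6*((13/2)/4)² = 6*((¼)*(13/2))² = 6*(13/8)² = 6*(169/64) = 507/32)
-2520/R(51, 22) - 1491/2807 = -2520/507/32 - 1491/2807 = -2520*32/507 - 1491*1/2807 = -26880/169 - 213/401 = -10814877/67769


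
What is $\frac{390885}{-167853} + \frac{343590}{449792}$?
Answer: $- \frac{401851475}{256799104} \approx -1.5648$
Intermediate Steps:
$\frac{390885}{-167853} + \frac{343590}{449792} = 390885 \left(- \frac{1}{167853}\right) + 343590 \cdot \frac{1}{449792} = - \frac{130295}{55951} + \frac{171795}{224896} = - \frac{401851475}{256799104}$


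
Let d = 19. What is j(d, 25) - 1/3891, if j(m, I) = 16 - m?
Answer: -11674/3891 ≈ -3.0003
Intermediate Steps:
j(d, 25) - 1/3891 = (16 - 1*19) - 1/3891 = (16 - 19) - 1*1/3891 = -3 - 1/3891 = -11674/3891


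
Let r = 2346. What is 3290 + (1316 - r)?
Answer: 2260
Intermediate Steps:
3290 + (1316 - r) = 3290 + (1316 - 1*2346) = 3290 + (1316 - 2346) = 3290 - 1030 = 2260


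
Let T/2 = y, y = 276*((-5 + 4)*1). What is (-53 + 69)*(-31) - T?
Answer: 56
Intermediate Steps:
y = -276 (y = 276*(-1*1) = 276*(-1) = -276)
T = -552 (T = 2*(-276) = -552)
(-53 + 69)*(-31) - T = (-53 + 69)*(-31) - 1*(-552) = 16*(-31) + 552 = -496 + 552 = 56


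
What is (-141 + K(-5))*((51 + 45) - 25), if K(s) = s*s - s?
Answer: -7881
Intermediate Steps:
K(s) = s² - s
(-141 + K(-5))*((51 + 45) - 25) = (-141 - 5*(-1 - 5))*((51 + 45) - 25) = (-141 - 5*(-6))*(96 - 25) = (-141 + 30)*71 = -111*71 = -7881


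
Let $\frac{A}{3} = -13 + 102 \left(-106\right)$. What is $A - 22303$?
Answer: $-54778$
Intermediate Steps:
$A = -32475$ ($A = 3 \left(-13 + 102 \left(-106\right)\right) = 3 \left(-13 - 10812\right) = 3 \left(-10825\right) = -32475$)
$A - 22303 = -32475 - 22303 = -54778$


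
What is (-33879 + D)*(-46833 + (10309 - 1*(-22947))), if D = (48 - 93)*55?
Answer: 493578258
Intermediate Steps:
D = -2475 (D = -45*55 = -2475)
(-33879 + D)*(-46833 + (10309 - 1*(-22947))) = (-33879 - 2475)*(-46833 + (10309 - 1*(-22947))) = -36354*(-46833 + (10309 + 22947)) = -36354*(-46833 + 33256) = -36354*(-13577) = 493578258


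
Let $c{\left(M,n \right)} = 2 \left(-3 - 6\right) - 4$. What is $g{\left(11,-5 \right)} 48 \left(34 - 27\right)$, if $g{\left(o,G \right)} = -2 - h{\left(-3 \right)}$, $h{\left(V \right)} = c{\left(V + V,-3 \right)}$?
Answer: $6720$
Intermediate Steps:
$c{\left(M,n \right)} = -22$ ($c{\left(M,n \right)} = 2 \left(-3 - 6\right) - 4 = 2 \left(-9\right) - 4 = -18 - 4 = -22$)
$h{\left(V \right)} = -22$
$g{\left(o,G \right)} = 20$ ($g{\left(o,G \right)} = -2 - -22 = -2 + 22 = 20$)
$g{\left(11,-5 \right)} 48 \left(34 - 27\right) = 20 \cdot 48 \left(34 - 27\right) = 960 \left(34 - 27\right) = 960 \cdot 7 = 6720$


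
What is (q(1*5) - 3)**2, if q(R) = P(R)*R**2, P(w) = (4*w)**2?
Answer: 99940009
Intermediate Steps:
P(w) = 16*w**2
q(R) = 16*R**4 (q(R) = (16*R**2)*R**2 = 16*R**4)
(q(1*5) - 3)**2 = (16*(1*5)**4 - 3)**2 = (16*5**4 - 3)**2 = (16*625 - 3)**2 = (10000 - 3)**2 = 9997**2 = 99940009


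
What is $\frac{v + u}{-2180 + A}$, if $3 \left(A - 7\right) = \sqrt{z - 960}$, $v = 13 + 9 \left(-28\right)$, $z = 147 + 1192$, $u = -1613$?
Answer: $\frac{18109782}{21248491} + \frac{2778 \sqrt{379}}{21248491} \approx 0.85483$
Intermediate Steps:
$z = 1339$
$v = -239$ ($v = 13 - 252 = -239$)
$A = 7 + \frac{\sqrt{379}}{3}$ ($A = 7 + \frac{\sqrt{1339 - 960}}{3} = 7 + \frac{\sqrt{379}}{3} \approx 13.489$)
$\frac{v + u}{-2180 + A} = \frac{-239 - 1613}{-2180 + \left(7 + \frac{\sqrt{379}}{3}\right)} = - \frac{1852}{-2173 + \frac{\sqrt{379}}{3}}$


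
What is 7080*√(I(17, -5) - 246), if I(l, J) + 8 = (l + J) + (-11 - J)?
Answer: 14160*I*√62 ≈ 1.115e+5*I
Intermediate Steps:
I(l, J) = -19 + l (I(l, J) = -8 + ((l + J) + (-11 - J)) = -8 + ((J + l) + (-11 - J)) = -8 + (-11 + l) = -19 + l)
7080*√(I(17, -5) - 246) = 7080*√((-19 + 17) - 246) = 7080*√(-2 - 246) = 7080*√(-248) = 7080*(2*I*√62) = 14160*I*√62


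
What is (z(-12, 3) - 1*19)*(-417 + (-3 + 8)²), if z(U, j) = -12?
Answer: 12152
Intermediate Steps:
(z(-12, 3) - 1*19)*(-417 + (-3 + 8)²) = (-12 - 1*19)*(-417 + (-3 + 8)²) = (-12 - 19)*(-417 + 5²) = -31*(-417 + 25) = -31*(-392) = 12152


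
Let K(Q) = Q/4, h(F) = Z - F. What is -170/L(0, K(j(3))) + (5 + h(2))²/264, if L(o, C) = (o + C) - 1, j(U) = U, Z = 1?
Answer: 22442/33 ≈ 680.06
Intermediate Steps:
h(F) = 1 - F
K(Q) = Q/4 (K(Q) = Q*(¼) = Q/4)
L(o, C) = -1 + C + o (L(o, C) = (C + o) - 1 = -1 + C + o)
-170/L(0, K(j(3))) + (5 + h(2))²/264 = -170/(-1 + (¼)*3 + 0) + (5 + (1 - 1*2))²/264 = -170/(-1 + ¾ + 0) + (5 + (1 - 2))²*(1/264) = -170/(-¼) + (5 - 1)²*(1/264) = -170*(-4) + 4²*(1/264) = 680 + 16*(1/264) = 680 + 2/33 = 22442/33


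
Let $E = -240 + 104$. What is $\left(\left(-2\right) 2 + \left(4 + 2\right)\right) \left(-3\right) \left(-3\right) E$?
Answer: $-2448$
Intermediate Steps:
$E = -136$
$\left(\left(-2\right) 2 + \left(4 + 2\right)\right) \left(-3\right) \left(-3\right) E = \left(\left(-2\right) 2 + \left(4 + 2\right)\right) \left(-3\right) \left(-3\right) \left(-136\right) = \left(-4 + 6\right) \left(-3\right) \left(-3\right) \left(-136\right) = 2 \left(-3\right) \left(-3\right) \left(-136\right) = \left(-6\right) \left(-3\right) \left(-136\right) = 18 \left(-136\right) = -2448$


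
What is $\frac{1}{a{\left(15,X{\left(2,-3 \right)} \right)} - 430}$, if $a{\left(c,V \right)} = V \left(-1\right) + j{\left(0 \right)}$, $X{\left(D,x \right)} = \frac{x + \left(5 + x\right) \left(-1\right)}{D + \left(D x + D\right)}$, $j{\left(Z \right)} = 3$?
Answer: $- \frac{2}{859} \approx -0.0023283$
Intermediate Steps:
$X{\left(D,x \right)} = - \frac{5}{2 D + D x}$ ($X{\left(D,x \right)} = \frac{x - \left(5 + x\right)}{D + \left(D + D x\right)} = - \frac{5}{2 D + D x}$)
$a{\left(c,V \right)} = 3 - V$ ($a{\left(c,V \right)} = V \left(-1\right) + 3 = - V + 3 = 3 - V$)
$\frac{1}{a{\left(15,X{\left(2,-3 \right)} \right)} - 430} = \frac{1}{\left(3 - - \frac{5}{2 \left(2 - 3\right)}\right) - 430} = \frac{1}{\left(3 - \left(-5\right) \frac{1}{2} \frac{1}{-1}\right) - 430} = \frac{1}{\left(3 - \left(-5\right) \frac{1}{2} \left(-1\right)\right) - 430} = \frac{1}{\left(3 - \frac{5}{2}\right) - 430} = \frac{1}{\frac{1}{2} - 430} = \frac{1}{- \frac{859}{2}} = - \frac{2}{859}$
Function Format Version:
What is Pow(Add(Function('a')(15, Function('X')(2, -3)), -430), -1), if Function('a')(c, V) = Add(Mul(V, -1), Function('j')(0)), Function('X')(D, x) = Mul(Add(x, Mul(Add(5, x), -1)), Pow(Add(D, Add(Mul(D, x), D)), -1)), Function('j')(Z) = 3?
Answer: Rational(-2, 859) ≈ -0.0023283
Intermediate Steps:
Function('X')(D, x) = Mul(-5, Pow(Add(Mul(2, D), Mul(D, x)), -1)) (Function('X')(D, x) = Mul(Add(x, Add(-5, Mul(-1, x))), Pow(Add(D, Add(D, Mul(D, x))), -1)) = Mul(-5, Pow(Add(Mul(2, D), Mul(D, x)), -1)))
Function('a')(c, V) = Add(3, Mul(-1, V)) (Function('a')(c, V) = Add(Mul(V, -1), 3) = Add(Mul(-1, V), 3) = Add(3, Mul(-1, V)))
Pow(Add(Function('a')(15, Function('X')(2, -3)), -430), -1) = Pow(Add(Add(3, Mul(-1, Mul(-5, Pow(2, -1), Pow(Add(2, -3), -1)))), -430), -1) = Pow(Add(Add(3, Mul(-1, Mul(-5, Rational(1, 2), Pow(-1, -1)))), -430), -1) = Pow(Add(Add(3, Mul(-1, Mul(-5, Rational(1, 2), -1))), -430), -1) = Pow(Add(Add(3, Mul(-1, Rational(5, 2))), -430), -1) = Pow(Add(Add(3, Rational(-5, 2)), -430), -1) = Pow(Add(Rational(1, 2), -430), -1) = Pow(Rational(-859, 2), -1) = Rational(-2, 859)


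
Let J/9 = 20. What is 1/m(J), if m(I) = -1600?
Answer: -1/1600 ≈ -0.00062500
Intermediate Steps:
J = 180 (J = 9*20 = 180)
1/m(J) = 1/(-1600) = -1/1600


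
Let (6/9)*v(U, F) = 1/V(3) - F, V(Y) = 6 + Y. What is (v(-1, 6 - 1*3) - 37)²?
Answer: 15376/9 ≈ 1708.4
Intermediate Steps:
v(U, F) = ⅙ - 3*F/2 (v(U, F) = 3*(1/(6 + 3) - F)/2 = 3*(1/9 - F)/2 = 3*(⅑ - F)/2 = ⅙ - 3*F/2)
(v(-1, 6 - 1*3) - 37)² = ((⅙ - 3*(6 - 1*3)/2) - 37)² = ((⅙ - 3*(6 - 3)/2) - 37)² = ((⅙ - 3/2*3) - 37)² = ((⅙ - 9/2) - 37)² = (-13/3 - 37)² = (-124/3)² = 15376/9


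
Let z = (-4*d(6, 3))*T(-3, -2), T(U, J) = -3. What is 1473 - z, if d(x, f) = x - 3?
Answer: 1437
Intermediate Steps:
d(x, f) = -3 + x
z = 36 (z = -4*(-3 + 6)*(-3) = -4*3*(-3) = -12*(-3) = 36)
1473 - z = 1473 - 1*36 = 1473 - 36 = 1437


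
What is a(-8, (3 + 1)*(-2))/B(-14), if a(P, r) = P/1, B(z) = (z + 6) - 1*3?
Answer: 8/11 ≈ 0.72727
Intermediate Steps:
B(z) = 3 + z (B(z) = (6 + z) - 3 = 3 + z)
a(P, r) = P (a(P, r) = P*1 = P)
a(-8, (3 + 1)*(-2))/B(-14) = -8/(3 - 14) = -8/(-11) = -8*(-1/11) = 8/11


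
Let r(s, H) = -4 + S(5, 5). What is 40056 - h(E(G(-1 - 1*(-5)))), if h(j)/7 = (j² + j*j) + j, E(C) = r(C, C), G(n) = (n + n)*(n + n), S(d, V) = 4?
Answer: 40056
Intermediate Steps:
G(n) = 4*n² (G(n) = (2*n)*(2*n) = 4*n²)
r(s, H) = 0 (r(s, H) = -4 + 4 = 0)
E(C) = 0
h(j) = 7*j + 14*j² (h(j) = 7*((j² + j*j) + j) = 7*((j² + j²) + j) = 7*(2*j² + j) = 7*(j + 2*j²) = 7*j + 14*j²)
40056 - h(E(G(-1 - 1*(-5)))) = 40056 - 7*0*(1 + 2*0) = 40056 - 7*0*(1 + 0) = 40056 - 7*0 = 40056 - 1*0 = 40056 + 0 = 40056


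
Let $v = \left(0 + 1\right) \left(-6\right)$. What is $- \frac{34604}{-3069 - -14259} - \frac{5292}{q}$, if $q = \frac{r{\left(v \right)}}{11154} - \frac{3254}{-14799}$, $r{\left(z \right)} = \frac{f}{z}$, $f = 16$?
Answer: $- \frac{1222021037903236}{50712593235} \approx -24097.0$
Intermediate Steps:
$v = -6$ ($v = 1 \left(-6\right) = -6$)
$r{\left(z \right)} = \frac{16}{z}$
$q = \frac{18127826}{82534023}$ ($q = \frac{16 \frac{1}{-6}}{11154} - \frac{3254}{-14799} = 16 \left(- \frac{1}{6}\right) \frac{1}{11154} - - \frac{3254}{14799} = \left(- \frac{8}{3}\right) \frac{1}{11154} + \frac{3254}{14799} = - \frac{4}{16731} + \frac{3254}{14799} = \frac{18127826}{82534023} \approx 0.21964$)
$- \frac{34604}{-3069 - -14259} - \frac{5292}{q} = - \frac{34604}{-3069 - -14259} - \frac{5292}{\frac{18127826}{82534023}} = - \frac{34604}{-3069 + 14259} - \frac{218385024858}{9063913} = - \frac{34604}{11190} - \frac{218385024858}{9063913} = \left(-34604\right) \frac{1}{11190} - \frac{218385024858}{9063913} = - \frac{17302}{5595} - \frac{218385024858}{9063913} = - \frac{1222021037903236}{50712593235}$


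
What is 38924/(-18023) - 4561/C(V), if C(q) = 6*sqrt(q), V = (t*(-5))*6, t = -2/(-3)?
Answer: -38924/18023 + 4561*I*sqrt(5)/60 ≈ -2.1597 + 169.98*I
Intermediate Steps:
t = 2/3 (t = -2*(-1/3) = 2/3 ≈ 0.66667)
V = -20 (V = ((2/3)*(-5))*6 = -10/3*6 = -20)
38924/(-18023) - 4561/C(V) = 38924/(-18023) - 4561*(-I*sqrt(5)/60) = 38924*(-1/18023) - 4561*(-I*sqrt(5)/60) = -38924/18023 - 4561*(-I*sqrt(5)/60) = -38924/18023 - (-4561)*I*sqrt(5)/60 = -38924/18023 + 4561*I*sqrt(5)/60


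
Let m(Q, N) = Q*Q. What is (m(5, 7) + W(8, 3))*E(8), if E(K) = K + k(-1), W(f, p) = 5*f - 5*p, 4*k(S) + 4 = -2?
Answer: 325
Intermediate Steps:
m(Q, N) = Q²
k(S) = -3/2 (k(S) = -1 + (¼)*(-2) = -1 - ½ = -3/2)
W(f, p) = -5*p + 5*f
E(K) = -3/2 + K (E(K) = K - 3/2 = -3/2 + K)
(m(5, 7) + W(8, 3))*E(8) = (5² + (-5*3 + 5*8))*(-3/2 + 8) = (25 + (-15 + 40))*(13/2) = (25 + 25)*(13/2) = 50*(13/2) = 325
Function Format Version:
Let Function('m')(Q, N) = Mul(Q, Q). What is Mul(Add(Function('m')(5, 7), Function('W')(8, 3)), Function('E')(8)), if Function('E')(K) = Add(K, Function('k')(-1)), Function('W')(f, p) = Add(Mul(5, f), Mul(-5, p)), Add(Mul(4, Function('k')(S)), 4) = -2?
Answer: 325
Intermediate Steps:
Function('m')(Q, N) = Pow(Q, 2)
Function('k')(S) = Rational(-3, 2) (Function('k')(S) = Add(-1, Mul(Rational(1, 4), -2)) = Add(-1, Rational(-1, 2)) = Rational(-3, 2))
Function('W')(f, p) = Add(Mul(-5, p), Mul(5, f))
Function('E')(K) = Add(Rational(-3, 2), K) (Function('E')(K) = Add(K, Rational(-3, 2)) = Add(Rational(-3, 2), K))
Mul(Add(Function('m')(5, 7), Function('W')(8, 3)), Function('E')(8)) = Mul(Add(Pow(5, 2), Add(Mul(-5, 3), Mul(5, 8))), Add(Rational(-3, 2), 8)) = Mul(Add(25, Add(-15, 40)), Rational(13, 2)) = Mul(Add(25, 25), Rational(13, 2)) = Mul(50, Rational(13, 2)) = 325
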